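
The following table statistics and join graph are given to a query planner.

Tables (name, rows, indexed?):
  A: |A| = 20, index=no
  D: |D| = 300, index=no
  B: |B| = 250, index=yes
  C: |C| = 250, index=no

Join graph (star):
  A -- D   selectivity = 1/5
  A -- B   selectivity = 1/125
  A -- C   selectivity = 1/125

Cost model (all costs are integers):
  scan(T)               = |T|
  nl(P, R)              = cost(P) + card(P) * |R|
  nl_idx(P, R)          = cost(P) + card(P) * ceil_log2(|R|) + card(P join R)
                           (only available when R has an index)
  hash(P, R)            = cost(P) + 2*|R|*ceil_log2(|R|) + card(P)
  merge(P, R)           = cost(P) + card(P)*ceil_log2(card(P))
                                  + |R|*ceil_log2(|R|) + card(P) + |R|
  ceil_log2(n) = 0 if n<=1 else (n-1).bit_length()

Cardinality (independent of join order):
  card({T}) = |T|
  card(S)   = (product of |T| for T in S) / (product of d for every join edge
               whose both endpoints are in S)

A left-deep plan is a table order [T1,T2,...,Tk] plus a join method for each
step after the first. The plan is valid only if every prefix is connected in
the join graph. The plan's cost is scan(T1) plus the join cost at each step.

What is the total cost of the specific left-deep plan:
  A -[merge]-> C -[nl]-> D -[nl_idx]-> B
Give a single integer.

38390

step 1: scan A: cost=20, card=20
step 2: join C via merge
    card(P join C) = 20*250/(125) = 40
    cost = 20 + 20*5 + 250*8 + 20 + 250 = 2390
step 3: join D via nl
    card(P join D) = 40*300/(5) = 2400
    cost = 2390 + 40*300 = 14390
step 4: join B via nl_idx
    card(P join B) = 2400*250/(125) = 4800
    cost = 14390 + 2400*8 + 4800 = 38390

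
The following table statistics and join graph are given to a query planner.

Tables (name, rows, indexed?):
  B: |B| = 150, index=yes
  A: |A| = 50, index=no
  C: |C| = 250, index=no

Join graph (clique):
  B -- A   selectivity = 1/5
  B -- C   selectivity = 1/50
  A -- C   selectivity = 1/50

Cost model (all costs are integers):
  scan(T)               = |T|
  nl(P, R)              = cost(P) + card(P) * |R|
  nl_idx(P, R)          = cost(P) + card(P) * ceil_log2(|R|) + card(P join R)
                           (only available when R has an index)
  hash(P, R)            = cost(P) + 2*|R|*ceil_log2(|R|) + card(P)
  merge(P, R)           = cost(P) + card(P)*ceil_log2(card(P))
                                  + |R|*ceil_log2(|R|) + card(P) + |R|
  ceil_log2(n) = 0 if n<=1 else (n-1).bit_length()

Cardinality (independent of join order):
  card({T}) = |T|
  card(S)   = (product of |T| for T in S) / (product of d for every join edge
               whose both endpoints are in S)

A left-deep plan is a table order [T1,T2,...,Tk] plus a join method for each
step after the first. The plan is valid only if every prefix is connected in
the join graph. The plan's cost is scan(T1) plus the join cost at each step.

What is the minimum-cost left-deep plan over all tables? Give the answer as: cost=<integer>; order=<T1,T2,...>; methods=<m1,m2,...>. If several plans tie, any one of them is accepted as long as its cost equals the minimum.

Selinger DP (subsets sized 1..n):
  {B}: scan cost=150, card=150
  {A}: scan cost=50, card=50
  {C}: scan cost=250, card=250
  {AB}: card=1500; try (A,hash)→900, (B,merge)→1750, (A,merge)→1850, (B,nl_idx)→1950, (B,hash)→2500, (B,nl)→7550 …(+1); best=900 via (A,hash)
  {BC}: card=750; try (B,hash)→2900, (B,nl_idx)→3000, (C,merge)→3750, (B,merge)→3850, (C,hash)→4300, (C,nl)→37650 …(+1); best=2900 via (B,hash)
  {AC}: card=250; try (A,hash)→1100, (C,merge)→2650, (A,merge)→2850, (C,hash)→4100, (C,nl)→12550, (A,nl)→12750; best=1100 via (A,hash)
  {ABC}: card=150; try (B,nl_idx)→3250, (B,hash)→3750, (A,hash)→4250, (B,merge)→4700, (C,hash)→6400, (A,merge)→11500 …(+4); best=3250 via (B,nl_idx)

cost=3250; order=C,A,B; methods=hash,nl_idx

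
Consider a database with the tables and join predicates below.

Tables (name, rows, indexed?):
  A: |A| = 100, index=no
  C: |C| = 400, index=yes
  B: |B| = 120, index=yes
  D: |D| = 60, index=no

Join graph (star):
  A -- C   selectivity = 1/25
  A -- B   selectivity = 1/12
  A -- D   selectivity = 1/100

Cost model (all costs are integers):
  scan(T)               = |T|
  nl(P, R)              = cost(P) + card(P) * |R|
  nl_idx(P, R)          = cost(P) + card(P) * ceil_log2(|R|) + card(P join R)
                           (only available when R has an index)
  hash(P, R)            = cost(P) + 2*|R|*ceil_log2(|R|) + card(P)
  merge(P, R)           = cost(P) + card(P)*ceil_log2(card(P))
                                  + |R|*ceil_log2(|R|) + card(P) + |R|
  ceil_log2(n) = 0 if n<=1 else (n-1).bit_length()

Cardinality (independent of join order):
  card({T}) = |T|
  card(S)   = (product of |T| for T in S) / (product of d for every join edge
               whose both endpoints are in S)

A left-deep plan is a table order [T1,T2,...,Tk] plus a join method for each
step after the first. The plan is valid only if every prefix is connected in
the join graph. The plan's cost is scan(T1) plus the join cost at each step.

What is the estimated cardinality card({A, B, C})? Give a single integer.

Tables in S: A(100), B(120), C(400)
Edges inside S: A-C(d=25), A-B(d=12)
numerator = 100 * 120 * 400 = 4800000
denominator = 25 * 12 = 300
card(S) = 4800000 / 300 = 16000

16000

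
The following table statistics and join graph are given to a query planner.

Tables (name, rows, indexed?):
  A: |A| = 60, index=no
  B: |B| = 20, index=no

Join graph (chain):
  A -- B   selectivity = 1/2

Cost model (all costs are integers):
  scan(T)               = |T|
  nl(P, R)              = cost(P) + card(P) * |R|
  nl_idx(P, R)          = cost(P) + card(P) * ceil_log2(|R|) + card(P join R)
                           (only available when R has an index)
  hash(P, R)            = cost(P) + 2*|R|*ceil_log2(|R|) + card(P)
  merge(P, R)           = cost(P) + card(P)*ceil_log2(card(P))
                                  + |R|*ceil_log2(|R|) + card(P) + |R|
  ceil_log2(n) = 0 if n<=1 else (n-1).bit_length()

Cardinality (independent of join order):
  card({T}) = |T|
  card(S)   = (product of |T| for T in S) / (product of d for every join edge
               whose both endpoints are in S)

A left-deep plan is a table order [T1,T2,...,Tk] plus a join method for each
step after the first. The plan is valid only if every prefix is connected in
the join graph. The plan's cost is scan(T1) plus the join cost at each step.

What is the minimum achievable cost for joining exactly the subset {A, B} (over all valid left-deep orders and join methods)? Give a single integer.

320

Selinger DP over subsets of {A,B}:
  {A}: scan cost=60, card=60
  {B}: scan cost=20, card=20
  {AB}: card=600; try (B,hash)→320, (A,merge)→560, (B,merge)→600, (A,hash)→760, (A,nl)→1220, (B,nl)→1260; best=320 via (B,hash)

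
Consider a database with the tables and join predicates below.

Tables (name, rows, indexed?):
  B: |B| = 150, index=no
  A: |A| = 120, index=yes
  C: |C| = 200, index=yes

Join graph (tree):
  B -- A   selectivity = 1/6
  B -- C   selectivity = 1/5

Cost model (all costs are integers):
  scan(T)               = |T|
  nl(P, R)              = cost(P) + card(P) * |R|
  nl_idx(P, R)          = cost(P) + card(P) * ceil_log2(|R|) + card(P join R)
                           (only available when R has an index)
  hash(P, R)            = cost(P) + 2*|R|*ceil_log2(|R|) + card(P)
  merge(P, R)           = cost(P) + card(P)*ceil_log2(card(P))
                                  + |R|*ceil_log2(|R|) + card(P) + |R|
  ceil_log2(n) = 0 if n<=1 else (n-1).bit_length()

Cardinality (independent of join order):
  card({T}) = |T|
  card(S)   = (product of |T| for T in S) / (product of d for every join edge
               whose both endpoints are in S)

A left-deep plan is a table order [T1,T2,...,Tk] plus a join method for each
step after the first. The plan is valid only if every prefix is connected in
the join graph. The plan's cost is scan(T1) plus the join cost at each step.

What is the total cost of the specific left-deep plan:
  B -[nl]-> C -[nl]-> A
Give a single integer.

750150

step 1: scan B: cost=150, card=150
step 2: join C via nl
    card(P join C) = 150*200/(5) = 6000
    cost = 150 + 150*200 = 30150
step 3: join A via nl
    card(P join A) = 6000*120/(6) = 120000
    cost = 30150 + 6000*120 = 750150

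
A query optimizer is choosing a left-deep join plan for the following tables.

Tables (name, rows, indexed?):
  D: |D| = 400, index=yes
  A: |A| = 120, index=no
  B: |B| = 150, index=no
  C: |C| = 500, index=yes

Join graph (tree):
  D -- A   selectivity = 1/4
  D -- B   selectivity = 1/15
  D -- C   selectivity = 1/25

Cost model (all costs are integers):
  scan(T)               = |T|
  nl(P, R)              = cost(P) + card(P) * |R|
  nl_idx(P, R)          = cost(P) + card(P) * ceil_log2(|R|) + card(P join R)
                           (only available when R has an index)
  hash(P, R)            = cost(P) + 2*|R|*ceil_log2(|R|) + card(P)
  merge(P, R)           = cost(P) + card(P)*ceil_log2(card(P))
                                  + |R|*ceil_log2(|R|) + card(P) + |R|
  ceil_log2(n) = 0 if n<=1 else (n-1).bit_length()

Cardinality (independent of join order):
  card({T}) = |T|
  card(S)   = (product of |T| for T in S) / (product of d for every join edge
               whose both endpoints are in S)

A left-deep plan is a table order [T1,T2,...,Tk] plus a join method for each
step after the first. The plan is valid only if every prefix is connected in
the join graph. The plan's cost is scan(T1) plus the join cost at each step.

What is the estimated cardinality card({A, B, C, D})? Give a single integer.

2400000

Tables in S: A(120), B(150), C(500), D(400)
Edges inside S: D-A(d=4), D-B(d=15), D-C(d=25)
numerator = 120 * 150 * 500 * 400 = 3600000000
denominator = 4 * 15 * 25 = 1500
card(S) = 3600000000 / 1500 = 2400000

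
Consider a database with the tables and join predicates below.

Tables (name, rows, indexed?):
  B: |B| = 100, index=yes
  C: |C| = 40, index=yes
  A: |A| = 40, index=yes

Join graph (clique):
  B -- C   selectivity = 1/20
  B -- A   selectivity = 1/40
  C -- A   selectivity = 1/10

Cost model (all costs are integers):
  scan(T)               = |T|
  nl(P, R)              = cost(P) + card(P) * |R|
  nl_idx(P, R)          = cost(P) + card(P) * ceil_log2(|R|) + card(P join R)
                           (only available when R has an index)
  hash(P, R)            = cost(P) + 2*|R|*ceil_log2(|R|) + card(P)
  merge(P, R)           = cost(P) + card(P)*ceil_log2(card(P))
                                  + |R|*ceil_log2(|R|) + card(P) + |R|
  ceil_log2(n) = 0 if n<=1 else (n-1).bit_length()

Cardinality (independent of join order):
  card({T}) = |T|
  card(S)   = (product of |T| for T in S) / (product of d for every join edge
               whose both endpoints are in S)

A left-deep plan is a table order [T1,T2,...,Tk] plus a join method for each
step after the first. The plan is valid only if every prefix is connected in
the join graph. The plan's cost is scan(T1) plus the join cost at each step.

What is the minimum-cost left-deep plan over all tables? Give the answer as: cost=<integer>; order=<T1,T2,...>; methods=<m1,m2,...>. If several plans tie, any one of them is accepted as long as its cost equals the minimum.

cost=1000; order=A,B,C; methods=nl_idx,hash

Selinger DP (subsets sized 1..n):
  {B}: scan cost=100, card=100
  {C}: scan cost=40, card=40
  {A}: scan cost=40, card=40
  {BC}: card=200; try (B,nl_idx)→520, (C,hash)→680, (C,nl_idx)→900, (B,merge)→1120, (C,merge)→1180, (B,hash)→1480 …(+2); best=520 via (B,nl_idx)
  {AB}: card=100; try (B,nl_idx)→420, (A,hash)→680, (A,nl_idx)→800, (B,merge)→1120, (A,merge)→1180, (B,hash)→1480 …(+2); best=420 via (B,nl_idx)
  {AC}: card=160; try (C,nl_idx)→440, (A,nl_idx)→440, (C,hash)→560, (A,hash)→560, (C,merge)→600, (A,merge)→600 …(+2); best=440 via (C,nl_idx)
  {ABC}: card=20; try (C,hash)→1000, (C,nl_idx)→1040, (A,hash)→1200, (C,merge)→1500, (B,nl_idx)→1580, (A,nl_idx)→1740 …(+6); best=1000 via (C,hash)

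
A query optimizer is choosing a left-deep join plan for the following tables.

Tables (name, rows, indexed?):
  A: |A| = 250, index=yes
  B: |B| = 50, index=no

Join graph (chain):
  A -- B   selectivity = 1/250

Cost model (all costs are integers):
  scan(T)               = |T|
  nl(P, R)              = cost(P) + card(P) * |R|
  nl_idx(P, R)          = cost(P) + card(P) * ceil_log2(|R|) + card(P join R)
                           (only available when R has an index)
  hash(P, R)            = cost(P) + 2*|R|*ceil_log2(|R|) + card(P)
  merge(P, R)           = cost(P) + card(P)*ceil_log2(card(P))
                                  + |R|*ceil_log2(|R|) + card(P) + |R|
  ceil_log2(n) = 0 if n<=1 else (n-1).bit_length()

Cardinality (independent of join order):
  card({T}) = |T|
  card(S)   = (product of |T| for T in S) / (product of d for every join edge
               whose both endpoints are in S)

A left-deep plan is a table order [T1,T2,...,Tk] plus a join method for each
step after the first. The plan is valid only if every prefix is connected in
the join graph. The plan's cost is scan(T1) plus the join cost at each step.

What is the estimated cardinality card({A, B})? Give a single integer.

Tables in S: A(250), B(50)
Edges inside S: A-B(d=250)
numerator = 250 * 50 = 12500
denominator = 250 = 250
card(S) = 12500 / 250 = 50

50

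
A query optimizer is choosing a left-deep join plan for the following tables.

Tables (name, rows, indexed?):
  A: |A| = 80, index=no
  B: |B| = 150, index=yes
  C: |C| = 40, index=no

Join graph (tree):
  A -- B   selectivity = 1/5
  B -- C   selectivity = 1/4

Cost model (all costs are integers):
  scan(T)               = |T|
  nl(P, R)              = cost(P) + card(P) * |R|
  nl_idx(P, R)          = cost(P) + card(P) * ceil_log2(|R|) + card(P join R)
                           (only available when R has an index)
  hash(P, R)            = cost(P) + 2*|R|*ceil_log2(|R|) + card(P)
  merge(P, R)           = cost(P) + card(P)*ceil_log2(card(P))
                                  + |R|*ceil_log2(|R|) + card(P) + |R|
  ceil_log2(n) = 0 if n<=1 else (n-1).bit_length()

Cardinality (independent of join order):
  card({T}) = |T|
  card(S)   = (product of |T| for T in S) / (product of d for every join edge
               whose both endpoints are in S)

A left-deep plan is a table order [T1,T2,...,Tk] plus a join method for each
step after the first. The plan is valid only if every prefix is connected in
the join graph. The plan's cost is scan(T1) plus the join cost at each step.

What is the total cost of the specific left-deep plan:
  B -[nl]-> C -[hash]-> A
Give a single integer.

step 1: scan B: cost=150, card=150
step 2: join C via nl
    card(P join C) = 150*40/(4) = 1500
    cost = 150 + 150*40 = 6150
step 3: join A via hash
    card(P join A) = 1500*80/(5) = 24000
    cost = 6150 + 2*80*7 + 1500 = 8770

8770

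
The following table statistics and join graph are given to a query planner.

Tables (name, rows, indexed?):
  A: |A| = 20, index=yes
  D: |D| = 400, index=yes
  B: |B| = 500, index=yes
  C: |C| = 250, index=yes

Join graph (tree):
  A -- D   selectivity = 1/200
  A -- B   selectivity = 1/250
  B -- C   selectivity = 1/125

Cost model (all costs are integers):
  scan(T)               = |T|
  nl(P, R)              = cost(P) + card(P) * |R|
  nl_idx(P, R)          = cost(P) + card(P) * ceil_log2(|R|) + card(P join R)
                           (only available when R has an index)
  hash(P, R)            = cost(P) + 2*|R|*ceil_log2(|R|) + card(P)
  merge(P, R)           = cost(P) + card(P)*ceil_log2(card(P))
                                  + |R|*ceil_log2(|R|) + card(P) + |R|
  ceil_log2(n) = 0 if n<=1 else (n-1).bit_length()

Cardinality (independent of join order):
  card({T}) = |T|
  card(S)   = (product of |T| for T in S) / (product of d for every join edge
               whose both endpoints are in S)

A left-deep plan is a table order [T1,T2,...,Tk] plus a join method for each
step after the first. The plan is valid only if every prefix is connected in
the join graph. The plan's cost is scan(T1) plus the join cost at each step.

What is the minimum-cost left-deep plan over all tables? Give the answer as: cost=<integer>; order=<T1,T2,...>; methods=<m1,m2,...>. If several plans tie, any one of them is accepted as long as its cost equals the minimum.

cost=1480; order=A,B,D,C; methods=nl_idx,nl_idx,nl_idx

Selinger DP (subsets sized 1..n):
  {A}: scan cost=20, card=20
  {D}: scan cost=400, card=400
  {B}: scan cost=500, card=500
  {C}: scan cost=250, card=250
  {AD}: card=40; try (D,nl_idx)→240, (A,hash)→1000, (A,nl_idx)→2440, (D,merge)→4140, (A,merge)→4520, (D,hash)→7240 …(+2); best=240 via (D,nl_idx)
  {AB}: card=40; try (B,nl_idx)→240, (A,hash)→1200, (A,nl_idx)→3040, (B,merge)→5140, (A,merge)→5620, (B,hash)→9040 …(+2); best=240 via (B,nl_idx)
  {BC}: card=1000; try (B,nl_idx)→3500, (C,hash)→5000, (C,nl_idx)→5500, (B,merge)→7500, (C,merge)→7750, (B,hash)→9500 …(+2); best=3500 via (B,nl_idx)
  {ABD}: card=80; try (D,nl_idx)→680, (B,nl_idx)→680, (D,merge)→4520, (B,merge)→5520, (D,hash)→7480, (B,hash)→9280 …(+2); best=680 via (D,nl_idx)
  {ABC}: card=80; try (C,nl_idx)→640, (C,merge)→2770, (C,hash)→4280, (A,hash)→4700, (A,nl_idx)→8580, (C,nl)→10240 …(+2); best=640 via (C,nl_idx)
  {ABCD}: card=160; try (C,nl_idx)→1480, (D,nl_idx)→1520, (C,merge)→3570, (C,hash)→4760, (D,merge)→5280, (D,hash)→7920 …(+2); best=1480 via (C,nl_idx)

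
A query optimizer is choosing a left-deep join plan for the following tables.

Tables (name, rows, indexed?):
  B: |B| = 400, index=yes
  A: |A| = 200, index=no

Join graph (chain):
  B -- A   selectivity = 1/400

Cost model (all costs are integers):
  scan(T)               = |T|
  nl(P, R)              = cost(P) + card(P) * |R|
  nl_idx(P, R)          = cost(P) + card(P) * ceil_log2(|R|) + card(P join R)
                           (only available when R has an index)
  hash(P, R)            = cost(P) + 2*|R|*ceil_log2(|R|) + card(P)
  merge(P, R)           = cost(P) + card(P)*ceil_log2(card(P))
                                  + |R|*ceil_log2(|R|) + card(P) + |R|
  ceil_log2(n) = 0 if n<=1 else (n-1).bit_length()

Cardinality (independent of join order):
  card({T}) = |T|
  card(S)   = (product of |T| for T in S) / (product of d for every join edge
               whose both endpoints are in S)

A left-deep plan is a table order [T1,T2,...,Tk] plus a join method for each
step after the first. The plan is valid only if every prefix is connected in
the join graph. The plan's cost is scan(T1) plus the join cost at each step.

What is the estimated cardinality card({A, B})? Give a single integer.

200

Tables in S: A(200), B(400)
Edges inside S: B-A(d=400)
numerator = 200 * 400 = 80000
denominator = 400 = 400
card(S) = 80000 / 400 = 200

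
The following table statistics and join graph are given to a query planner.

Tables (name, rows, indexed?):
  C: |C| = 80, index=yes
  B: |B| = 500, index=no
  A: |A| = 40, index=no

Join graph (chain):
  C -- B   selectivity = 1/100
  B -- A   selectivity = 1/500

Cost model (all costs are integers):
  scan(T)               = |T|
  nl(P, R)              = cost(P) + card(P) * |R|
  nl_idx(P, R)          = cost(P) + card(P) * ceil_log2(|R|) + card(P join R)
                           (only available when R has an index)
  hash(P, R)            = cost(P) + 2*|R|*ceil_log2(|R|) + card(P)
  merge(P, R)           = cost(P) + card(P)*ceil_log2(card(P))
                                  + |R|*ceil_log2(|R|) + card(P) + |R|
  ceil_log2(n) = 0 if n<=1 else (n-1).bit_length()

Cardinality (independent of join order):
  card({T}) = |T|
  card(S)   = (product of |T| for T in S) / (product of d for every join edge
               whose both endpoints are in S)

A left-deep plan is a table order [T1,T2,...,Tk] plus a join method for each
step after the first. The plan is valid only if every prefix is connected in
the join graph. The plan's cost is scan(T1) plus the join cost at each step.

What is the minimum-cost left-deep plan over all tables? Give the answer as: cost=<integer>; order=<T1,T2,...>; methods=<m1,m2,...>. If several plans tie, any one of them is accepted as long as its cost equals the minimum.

cost=1792; order=B,A,C; methods=hash,nl_idx

Selinger DP (subsets sized 1..n):
  {C}: scan cost=80, card=80
  {B}: scan cost=500, card=500
  {A}: scan cost=40, card=40
  {BC}: card=400; try (C,hash)→2120, (C,nl_idx)→4400, (B,merge)→5720, (C,merge)→6140, (B,hash)→9160, (B,nl)→40080 …(+1); best=2120 via (C,hash)
  {AB}: card=40; try (A,hash)→1480, (B,merge)→5320, (A,merge)→5780, (B,hash)→9080, (B,nl)→20040, (A,nl)→20500; best=1480 via (A,hash)
  {ABC}: card=32; try (C,nl_idx)→1792, (C,merge)→2400, (C,hash)→2640, (A,hash)→3000, (C,nl)→4680, (A,merge)→6400 …(+1); best=1792 via (C,nl_idx)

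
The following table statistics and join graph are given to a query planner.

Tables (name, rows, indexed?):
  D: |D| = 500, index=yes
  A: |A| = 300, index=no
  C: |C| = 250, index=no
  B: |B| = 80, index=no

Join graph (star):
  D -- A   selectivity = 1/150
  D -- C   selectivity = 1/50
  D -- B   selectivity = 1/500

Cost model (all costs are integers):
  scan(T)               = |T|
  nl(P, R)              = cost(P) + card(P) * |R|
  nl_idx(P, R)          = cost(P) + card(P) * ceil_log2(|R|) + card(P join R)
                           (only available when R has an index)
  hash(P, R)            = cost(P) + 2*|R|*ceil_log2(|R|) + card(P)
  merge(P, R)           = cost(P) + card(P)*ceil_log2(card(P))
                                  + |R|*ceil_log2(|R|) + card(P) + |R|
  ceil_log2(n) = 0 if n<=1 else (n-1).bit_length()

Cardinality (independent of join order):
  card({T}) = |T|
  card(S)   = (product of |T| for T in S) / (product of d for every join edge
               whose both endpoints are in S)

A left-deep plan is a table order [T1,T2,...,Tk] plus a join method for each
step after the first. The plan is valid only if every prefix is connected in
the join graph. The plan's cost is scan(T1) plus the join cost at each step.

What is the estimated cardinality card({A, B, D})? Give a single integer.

160

Tables in S: A(300), B(80), D(500)
Edges inside S: D-A(d=150), D-B(d=500)
numerator = 300 * 80 * 500 = 12000000
denominator = 150 * 500 = 75000
card(S) = 12000000 / 75000 = 160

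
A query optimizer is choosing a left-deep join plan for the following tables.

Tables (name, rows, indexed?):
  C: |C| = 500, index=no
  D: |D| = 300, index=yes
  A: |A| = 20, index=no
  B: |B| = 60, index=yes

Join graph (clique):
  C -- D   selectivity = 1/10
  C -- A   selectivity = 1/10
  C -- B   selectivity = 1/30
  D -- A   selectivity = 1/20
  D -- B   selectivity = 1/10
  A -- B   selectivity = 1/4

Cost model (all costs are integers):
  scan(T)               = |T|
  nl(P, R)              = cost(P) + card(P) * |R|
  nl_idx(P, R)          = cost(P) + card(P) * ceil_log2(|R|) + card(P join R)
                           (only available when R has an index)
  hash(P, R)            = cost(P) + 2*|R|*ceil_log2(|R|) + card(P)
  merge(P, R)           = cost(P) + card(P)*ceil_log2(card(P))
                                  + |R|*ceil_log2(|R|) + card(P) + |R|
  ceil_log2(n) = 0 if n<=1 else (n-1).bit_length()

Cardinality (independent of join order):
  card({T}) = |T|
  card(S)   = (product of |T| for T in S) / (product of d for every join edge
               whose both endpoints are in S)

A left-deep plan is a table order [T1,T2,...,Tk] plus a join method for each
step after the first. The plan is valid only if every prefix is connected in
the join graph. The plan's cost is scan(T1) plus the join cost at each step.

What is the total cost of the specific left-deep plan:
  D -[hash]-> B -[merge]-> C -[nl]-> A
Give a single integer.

step 1: scan D: cost=300, card=300
step 2: join B via hash
    card(P join B) = 300*60/(10) = 1800
    cost = 300 + 2*60*6 + 300 = 1320
step 3: join C via merge
    card(P join C) = 1800*500/(10*30) = 3000
    cost = 1320 + 1800*11 + 500*9 + 1800 + 500 = 27920
step 4: join A via nl
    card(P join A) = 3000*20/(10*20*4) = 75
    cost = 27920 + 3000*20 = 87920

87920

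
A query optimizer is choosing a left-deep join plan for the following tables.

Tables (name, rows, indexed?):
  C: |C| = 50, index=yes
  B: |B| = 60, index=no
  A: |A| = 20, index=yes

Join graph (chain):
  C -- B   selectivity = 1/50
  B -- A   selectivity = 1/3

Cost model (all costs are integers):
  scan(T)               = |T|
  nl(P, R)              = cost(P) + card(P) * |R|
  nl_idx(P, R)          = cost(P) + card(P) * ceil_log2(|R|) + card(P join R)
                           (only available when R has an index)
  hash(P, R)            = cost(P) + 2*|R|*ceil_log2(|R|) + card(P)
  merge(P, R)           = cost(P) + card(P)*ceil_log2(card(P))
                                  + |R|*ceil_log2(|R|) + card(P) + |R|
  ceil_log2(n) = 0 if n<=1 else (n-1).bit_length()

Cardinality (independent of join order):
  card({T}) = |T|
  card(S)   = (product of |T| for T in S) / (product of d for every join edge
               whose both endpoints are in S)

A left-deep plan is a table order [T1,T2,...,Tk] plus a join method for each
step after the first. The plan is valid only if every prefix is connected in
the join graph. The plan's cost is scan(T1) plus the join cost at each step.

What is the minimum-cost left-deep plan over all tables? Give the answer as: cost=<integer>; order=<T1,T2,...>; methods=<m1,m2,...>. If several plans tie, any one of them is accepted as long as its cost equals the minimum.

Selinger DP (subsets sized 1..n):
  {C}: scan cost=50, card=50
  {B}: scan cost=60, card=60
  {A}: scan cost=20, card=20
  {BC}: card=60; try (C,nl_idx)→480, (C,hash)→720, (B,hash)→820, (B,merge)→820, (C,merge)→830, (B,nl)→3050 …(+1); best=480 via (C,nl_idx)
  {AB}: card=400; try (A,hash)→320, (B,merge)→560, (A,merge)→600, (B,hash)→760, (A,nl_idx)→760, (B,nl)→1220 …(+1); best=320 via (A,hash)
  {ABC}: card=400; try (A,hash)→740, (A,merge)→1020, (A,nl_idx)→1180, (C,hash)→1320, (A,nl)→1680, (C,nl_idx)→3120 …(+2); best=740 via (A,hash)

cost=740; order=B,C,A; methods=nl_idx,hash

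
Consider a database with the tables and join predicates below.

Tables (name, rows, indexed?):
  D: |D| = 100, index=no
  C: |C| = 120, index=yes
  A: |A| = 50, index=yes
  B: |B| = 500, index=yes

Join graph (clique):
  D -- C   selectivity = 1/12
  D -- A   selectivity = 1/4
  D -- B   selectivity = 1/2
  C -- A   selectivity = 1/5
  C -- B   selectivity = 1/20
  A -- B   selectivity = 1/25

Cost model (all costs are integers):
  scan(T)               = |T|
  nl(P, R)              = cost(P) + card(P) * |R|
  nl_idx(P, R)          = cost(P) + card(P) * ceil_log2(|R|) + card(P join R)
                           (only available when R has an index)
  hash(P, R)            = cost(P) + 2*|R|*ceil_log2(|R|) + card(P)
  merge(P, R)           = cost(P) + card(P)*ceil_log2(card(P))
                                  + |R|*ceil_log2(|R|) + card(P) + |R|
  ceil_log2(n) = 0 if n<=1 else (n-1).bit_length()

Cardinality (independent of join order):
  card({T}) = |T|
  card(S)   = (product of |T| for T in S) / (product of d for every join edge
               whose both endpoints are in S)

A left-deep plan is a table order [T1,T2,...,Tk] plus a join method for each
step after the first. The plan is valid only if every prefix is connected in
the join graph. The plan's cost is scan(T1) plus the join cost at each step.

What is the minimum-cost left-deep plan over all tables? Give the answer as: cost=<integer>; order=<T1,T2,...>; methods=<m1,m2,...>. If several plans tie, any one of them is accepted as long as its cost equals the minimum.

cost=6780; order=A,B,C,D; methods=nl_idx,hash,hash

Selinger DP (subsets sized 1..n):
  {D}: scan cost=100, card=100
  {C}: scan cost=120, card=120
  {A}: scan cost=50, card=50
  {B}: scan cost=500, card=500
  {CD}: card=1000; try (D,hash)→1640, (C,nl_idx)→1800, (C,merge)→1860, (D,merge)→1880, (C,hash)→1880, (C,nl)→12100 …(+1); best=1640 via (D,hash)
  {AD}: card=1250; try (A,hash)→800, (D,merge)→1200, (A,merge)→1250, (D,hash)→1500, (A,nl_idx)→1950, (D,nl)→5050 …(+1); best=800 via (A,hash)
  {BD}: card=25000; try (D,hash)→2400, (B,merge)→5900, (D,merge)→6300, (B,hash)→9200, (B,nl_idx)→26000, (B,nl)→50100 …(+1); best=2400 via (D,hash)
  {AC}: card=1200; try (A,hash)→840, (C,merge)→1360, (A,merge)→1430, (C,nl_idx)→1600, (C,hash)→1780, (A,nl_idx)→2040 …(+2); best=840 via (A,hash)
  {BC}: card=3000; try (C,hash)→2680, (B,nl_idx)→4200, (B,merge)→6080, (C,merge)→6460, (C,nl_idx)→7000, (B,hash)→9240 …(+2); best=2680 via (C,hash)
  {AB}: card=1000; try (B,nl_idx)→1500, (A,hash)→1600, (A,nl_idx)→4500, (B,merge)→5400, (A,merge)→5850, (B,hash)→9100 …(+2); best=1500 via (B,nl_idx)
  {ACD}: card=2500; try (A,hash)→3240, (D,hash)→3440, (C,hash)→3730, (A,nl_idx)→10140, (C,nl_idx)→12050, (A,merge)→12990 …(+5); best=3240 via (A,hash)
  {BCD}: card=12500; try (D,hash)→7080, (B,hash)→11640, (B,merge)→17640, (B,nl_idx)→23140, (C,hash)→29080, (D,merge)→42480 …(+5); best=7080 via (D,hash)
  {ABD}: card=12500; try (D,hash)→3900, (B,hash)→11050, (D,merge)→13300, (B,merge)→20800, (B,nl_idx)→24550, (A,hash)→28000 …(+5); best=3900 via (D,hash)
  {ABC}: card=1200; try (C,hash)→4180, (A,hash)→6280, (C,nl_idx)→9700, (B,hash)→11040, (B,nl_idx)→12840, (C,merge)→13460 …(+6); best=4180 via (C,hash)
  {ABCD}: card=1250; try (D,hash)→6780, (B,hash)→14740, (C,hash)→18080, (D,merge)→19380, (A,hash)→20180, (B,nl_idx)→26990 …(+9); best=6780 via (D,hash)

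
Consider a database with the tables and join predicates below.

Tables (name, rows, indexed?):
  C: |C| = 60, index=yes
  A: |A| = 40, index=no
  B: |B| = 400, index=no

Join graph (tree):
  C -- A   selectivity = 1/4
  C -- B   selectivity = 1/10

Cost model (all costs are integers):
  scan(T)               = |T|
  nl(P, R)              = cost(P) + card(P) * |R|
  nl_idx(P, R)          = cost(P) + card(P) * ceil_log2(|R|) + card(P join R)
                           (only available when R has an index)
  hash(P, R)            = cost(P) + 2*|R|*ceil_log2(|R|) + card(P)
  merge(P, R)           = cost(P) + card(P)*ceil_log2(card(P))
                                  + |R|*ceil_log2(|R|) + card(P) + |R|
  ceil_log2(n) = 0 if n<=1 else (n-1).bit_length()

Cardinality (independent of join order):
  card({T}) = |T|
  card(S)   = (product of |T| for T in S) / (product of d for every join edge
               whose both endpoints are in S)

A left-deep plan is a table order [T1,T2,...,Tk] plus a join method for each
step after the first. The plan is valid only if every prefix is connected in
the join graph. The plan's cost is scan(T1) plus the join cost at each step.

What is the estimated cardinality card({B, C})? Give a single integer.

Tables in S: B(400), C(60)
Edges inside S: C-B(d=10)
numerator = 400 * 60 = 24000
denominator = 10 = 10
card(S) = 24000 / 10 = 2400

2400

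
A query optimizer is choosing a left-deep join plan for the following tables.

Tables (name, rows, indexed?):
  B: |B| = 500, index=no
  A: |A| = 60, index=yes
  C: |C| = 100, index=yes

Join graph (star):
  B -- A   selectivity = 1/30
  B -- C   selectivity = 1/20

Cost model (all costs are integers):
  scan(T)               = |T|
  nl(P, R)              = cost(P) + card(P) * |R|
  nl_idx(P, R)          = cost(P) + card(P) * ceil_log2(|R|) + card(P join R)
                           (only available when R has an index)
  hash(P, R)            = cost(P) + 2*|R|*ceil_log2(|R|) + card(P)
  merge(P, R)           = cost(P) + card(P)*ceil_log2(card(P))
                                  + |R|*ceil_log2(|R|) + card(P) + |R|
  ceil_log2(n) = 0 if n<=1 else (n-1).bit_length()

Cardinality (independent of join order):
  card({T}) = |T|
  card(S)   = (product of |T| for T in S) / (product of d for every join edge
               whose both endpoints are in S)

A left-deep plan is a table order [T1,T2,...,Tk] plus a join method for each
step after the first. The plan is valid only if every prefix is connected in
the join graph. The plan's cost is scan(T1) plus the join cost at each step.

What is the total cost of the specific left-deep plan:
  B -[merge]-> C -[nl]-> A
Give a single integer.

156300

step 1: scan B: cost=500, card=500
step 2: join C via merge
    card(P join C) = 500*100/(20) = 2500
    cost = 500 + 500*9 + 100*7 + 500 + 100 = 6300
step 3: join A via nl
    card(P join A) = 2500*60/(30) = 5000
    cost = 6300 + 2500*60 = 156300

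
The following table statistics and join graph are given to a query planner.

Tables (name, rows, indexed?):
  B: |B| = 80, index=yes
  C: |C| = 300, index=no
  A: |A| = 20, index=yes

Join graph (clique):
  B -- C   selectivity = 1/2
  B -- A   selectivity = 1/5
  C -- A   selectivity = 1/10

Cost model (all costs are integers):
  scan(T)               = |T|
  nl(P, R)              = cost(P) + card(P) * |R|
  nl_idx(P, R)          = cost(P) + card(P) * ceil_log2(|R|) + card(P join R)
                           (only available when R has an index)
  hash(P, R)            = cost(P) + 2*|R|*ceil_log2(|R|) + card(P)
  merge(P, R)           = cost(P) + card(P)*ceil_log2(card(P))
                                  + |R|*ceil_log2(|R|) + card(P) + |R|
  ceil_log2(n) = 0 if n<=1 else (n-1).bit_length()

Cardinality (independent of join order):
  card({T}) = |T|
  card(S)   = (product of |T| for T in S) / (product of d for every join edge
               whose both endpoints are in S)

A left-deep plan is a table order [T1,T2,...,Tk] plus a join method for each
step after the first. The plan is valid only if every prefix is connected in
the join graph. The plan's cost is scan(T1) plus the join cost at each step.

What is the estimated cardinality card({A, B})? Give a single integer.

320

Tables in S: A(20), B(80)
Edges inside S: B-A(d=5)
numerator = 20 * 80 = 1600
denominator = 5 = 5
card(S) = 1600 / 5 = 320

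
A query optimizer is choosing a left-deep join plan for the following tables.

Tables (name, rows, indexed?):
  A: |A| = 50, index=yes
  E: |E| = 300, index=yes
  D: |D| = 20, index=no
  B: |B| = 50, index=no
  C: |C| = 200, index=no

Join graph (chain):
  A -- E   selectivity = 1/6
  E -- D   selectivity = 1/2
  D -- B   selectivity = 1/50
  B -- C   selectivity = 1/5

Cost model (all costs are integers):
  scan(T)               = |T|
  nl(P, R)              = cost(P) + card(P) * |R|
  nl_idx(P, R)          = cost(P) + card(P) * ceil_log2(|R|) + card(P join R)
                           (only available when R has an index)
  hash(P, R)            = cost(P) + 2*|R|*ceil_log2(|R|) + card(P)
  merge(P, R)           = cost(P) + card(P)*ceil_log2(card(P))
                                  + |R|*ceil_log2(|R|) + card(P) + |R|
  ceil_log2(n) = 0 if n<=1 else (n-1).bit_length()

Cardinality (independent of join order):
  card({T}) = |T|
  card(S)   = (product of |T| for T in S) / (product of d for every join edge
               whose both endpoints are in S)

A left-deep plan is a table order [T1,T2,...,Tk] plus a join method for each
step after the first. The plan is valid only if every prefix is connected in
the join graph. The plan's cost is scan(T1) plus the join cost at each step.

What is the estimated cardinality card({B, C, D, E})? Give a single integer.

Tables in S: B(50), C(200), D(20), E(300)
Edges inside S: E-D(d=2), D-B(d=50), B-C(d=5)
numerator = 50 * 200 * 20 * 300 = 60000000
denominator = 2 * 50 * 5 = 500
card(S) = 60000000 / 500 = 120000

120000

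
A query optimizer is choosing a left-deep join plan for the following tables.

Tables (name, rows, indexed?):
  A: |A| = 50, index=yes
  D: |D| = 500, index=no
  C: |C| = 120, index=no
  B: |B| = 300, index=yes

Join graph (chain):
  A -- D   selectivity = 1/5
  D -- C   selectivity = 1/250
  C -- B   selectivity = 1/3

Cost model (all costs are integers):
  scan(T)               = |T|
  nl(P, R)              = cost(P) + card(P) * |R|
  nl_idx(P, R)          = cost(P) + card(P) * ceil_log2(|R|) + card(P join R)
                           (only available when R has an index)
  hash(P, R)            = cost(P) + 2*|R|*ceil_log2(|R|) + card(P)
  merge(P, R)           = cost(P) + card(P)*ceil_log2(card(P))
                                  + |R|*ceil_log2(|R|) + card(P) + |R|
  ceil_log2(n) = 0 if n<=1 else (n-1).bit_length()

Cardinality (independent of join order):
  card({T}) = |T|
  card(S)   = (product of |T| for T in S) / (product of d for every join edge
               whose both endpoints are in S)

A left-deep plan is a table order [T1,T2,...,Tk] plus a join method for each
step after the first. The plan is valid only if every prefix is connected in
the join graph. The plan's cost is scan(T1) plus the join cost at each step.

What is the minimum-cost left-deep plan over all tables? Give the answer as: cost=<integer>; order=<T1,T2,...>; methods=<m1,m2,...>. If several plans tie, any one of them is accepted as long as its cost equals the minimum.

Selinger DP (subsets sized 1..n):
  {A}: scan cost=50, card=50
  {D}: scan cost=500, card=500
  {C}: scan cost=120, card=120
  {B}: scan cost=300, card=300
  {AD}: card=5000; try (A,hash)→1600, (D,merge)→5400, (A,merge)→5850, (A,nl_idx)→8500, (D,hash)→9100, (D,nl)→25050 …(+1); best=1600 via (A,hash)
  {CD}: card=240; try (C,hash)→2680, (D,merge)→6080, (C,merge)→6460, (D,hash)→9240, (D,nl)→60120, (C,nl)→60500; best=2680 via (C,hash)
  {BC}: card=12000; try (C,hash)→2280, (B,merge)→4080, (C,merge)→4260, (B,hash)→5640, (B,nl_idx)→13200, (B,nl)→36120 …(+1); best=2280 via (C,hash)
  {ACD}: card=2400; try (A,hash)→3520, (A,merge)→5190, (A,nl_idx)→6520, (C,hash)→8280, (A,nl)→14680, (C,merge)→72560 …(+1); best=3520 via (A,hash)
  {BCD}: card=24000; try (B,merge)→7840, (B,hash)→8320, (D,hash)→23280, (B,nl_idx)→28840, (B,nl)→74680, (D,merge)→187280 …(+1); best=7840 via (B,merge)
  {ABCD}: card=240000; try (B,hash)→11320, (A,hash)→32440, (B,merge)→37720, (B,nl_idx)→265120, (A,nl_idx)→391840, (A,merge)→392190 …(+2); best=11320 via (B,hash)

cost=11320; order=D,C,A,B; methods=hash,hash,hash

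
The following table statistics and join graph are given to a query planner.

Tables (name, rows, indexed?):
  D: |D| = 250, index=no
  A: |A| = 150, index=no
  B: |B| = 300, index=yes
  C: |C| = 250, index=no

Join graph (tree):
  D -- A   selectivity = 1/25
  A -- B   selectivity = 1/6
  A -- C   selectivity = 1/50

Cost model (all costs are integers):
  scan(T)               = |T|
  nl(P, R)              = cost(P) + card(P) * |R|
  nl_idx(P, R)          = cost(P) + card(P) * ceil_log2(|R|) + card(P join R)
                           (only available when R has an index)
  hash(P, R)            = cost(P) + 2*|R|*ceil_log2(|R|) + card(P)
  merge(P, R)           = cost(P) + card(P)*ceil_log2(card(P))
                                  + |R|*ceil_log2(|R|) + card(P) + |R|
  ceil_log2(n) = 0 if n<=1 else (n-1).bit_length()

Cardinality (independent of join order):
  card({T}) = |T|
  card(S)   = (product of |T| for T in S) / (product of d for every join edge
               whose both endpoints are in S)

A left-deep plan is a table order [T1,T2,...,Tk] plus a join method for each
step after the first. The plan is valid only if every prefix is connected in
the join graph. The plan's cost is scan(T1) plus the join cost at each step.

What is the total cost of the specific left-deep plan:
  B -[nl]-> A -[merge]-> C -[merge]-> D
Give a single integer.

792300

step 1: scan B: cost=300, card=300
step 2: join A via nl
    card(P join A) = 300*150/(6) = 7500
    cost = 300 + 300*150 = 45300
step 3: join C via merge
    card(P join C) = 7500*250/(50) = 37500
    cost = 45300 + 7500*13 + 250*8 + 7500 + 250 = 152550
step 4: join D via merge
    card(P join D) = 37500*250/(25) = 375000
    cost = 152550 + 37500*16 + 250*8 + 37500 + 250 = 792300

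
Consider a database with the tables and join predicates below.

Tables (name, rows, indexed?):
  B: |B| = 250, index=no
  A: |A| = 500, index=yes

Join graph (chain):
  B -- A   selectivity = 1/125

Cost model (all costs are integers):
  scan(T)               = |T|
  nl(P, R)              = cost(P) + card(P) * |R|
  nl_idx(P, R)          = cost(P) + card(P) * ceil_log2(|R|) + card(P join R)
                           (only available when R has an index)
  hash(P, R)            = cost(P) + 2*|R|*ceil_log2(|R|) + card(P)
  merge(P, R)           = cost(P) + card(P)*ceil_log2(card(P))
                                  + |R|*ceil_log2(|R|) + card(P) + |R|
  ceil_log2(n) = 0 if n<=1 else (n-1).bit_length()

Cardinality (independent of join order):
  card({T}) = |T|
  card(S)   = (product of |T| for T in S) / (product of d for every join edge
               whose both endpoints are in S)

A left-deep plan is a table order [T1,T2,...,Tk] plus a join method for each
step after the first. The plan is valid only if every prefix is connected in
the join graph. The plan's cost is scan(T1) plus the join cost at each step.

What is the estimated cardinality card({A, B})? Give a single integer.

1000

Tables in S: A(500), B(250)
Edges inside S: B-A(d=125)
numerator = 500 * 250 = 125000
denominator = 125 = 125
card(S) = 125000 / 125 = 1000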